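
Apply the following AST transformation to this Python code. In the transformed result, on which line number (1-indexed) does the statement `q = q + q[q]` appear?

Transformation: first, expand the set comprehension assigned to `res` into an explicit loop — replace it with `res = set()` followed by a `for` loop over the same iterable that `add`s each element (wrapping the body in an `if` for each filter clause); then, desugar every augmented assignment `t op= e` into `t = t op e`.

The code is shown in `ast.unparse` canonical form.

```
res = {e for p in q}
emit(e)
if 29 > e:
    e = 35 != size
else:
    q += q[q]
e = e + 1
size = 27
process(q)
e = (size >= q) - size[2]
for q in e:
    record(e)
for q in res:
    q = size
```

8

Transformed code:
res = set()
for p in q:
    res.add(e)
emit(e)
if 29 > e:
    e = 35 != size
else:
    q = q + q[q]
e = e + 1
size = 27
process(q)
e = (size >= q) - size[2]
for q in e:
    record(e)
for q in res:
    q = size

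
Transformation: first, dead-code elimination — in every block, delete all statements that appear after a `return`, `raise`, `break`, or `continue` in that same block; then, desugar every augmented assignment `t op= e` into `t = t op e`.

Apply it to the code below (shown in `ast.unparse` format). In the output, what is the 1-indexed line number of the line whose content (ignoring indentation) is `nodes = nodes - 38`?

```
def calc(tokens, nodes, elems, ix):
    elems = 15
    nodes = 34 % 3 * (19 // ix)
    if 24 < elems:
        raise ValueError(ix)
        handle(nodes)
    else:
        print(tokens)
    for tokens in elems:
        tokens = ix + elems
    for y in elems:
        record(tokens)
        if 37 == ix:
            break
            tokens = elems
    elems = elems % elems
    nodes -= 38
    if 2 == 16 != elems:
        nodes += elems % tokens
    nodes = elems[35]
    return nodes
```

15

Transformed code:
def calc(tokens, nodes, elems, ix):
    elems = 15
    nodes = 34 % 3 * (19 // ix)
    if 24 < elems:
        raise ValueError(ix)
    else:
        print(tokens)
    for tokens in elems:
        tokens = ix + elems
    for y in elems:
        record(tokens)
        if 37 == ix:
            break
    elems = elems % elems
    nodes = nodes - 38
    if 2 == 16 != elems:
        nodes = nodes + elems % tokens
    nodes = elems[35]
    return nodes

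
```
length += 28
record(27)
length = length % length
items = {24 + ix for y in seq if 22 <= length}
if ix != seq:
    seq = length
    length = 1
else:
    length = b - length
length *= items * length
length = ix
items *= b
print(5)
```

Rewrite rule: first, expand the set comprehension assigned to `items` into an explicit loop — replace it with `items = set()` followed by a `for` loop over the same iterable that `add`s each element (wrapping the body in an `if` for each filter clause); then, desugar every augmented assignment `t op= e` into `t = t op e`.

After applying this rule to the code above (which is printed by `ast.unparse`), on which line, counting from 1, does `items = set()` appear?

4

Transformed code:
length = length + 28
record(27)
length = length % length
items = set()
for y in seq:
    if 22 <= length:
        items.add(24 + ix)
if ix != seq:
    seq = length
    length = 1
else:
    length = b - length
length = length * (items * length)
length = ix
items = items * b
print(5)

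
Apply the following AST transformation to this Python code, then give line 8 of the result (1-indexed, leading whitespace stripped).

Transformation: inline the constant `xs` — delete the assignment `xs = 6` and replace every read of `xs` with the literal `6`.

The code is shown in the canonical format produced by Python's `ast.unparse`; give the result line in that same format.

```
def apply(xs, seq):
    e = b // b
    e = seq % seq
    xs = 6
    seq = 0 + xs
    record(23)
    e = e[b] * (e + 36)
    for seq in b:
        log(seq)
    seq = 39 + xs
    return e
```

log(seq)

Transformed code:
def apply(xs, seq):
    e = b // b
    e = seq % seq
    seq = 0 + 6
    record(23)
    e = e[b] * (e + 36)
    for seq in b:
        log(seq)
    seq = 39 + 6
    return e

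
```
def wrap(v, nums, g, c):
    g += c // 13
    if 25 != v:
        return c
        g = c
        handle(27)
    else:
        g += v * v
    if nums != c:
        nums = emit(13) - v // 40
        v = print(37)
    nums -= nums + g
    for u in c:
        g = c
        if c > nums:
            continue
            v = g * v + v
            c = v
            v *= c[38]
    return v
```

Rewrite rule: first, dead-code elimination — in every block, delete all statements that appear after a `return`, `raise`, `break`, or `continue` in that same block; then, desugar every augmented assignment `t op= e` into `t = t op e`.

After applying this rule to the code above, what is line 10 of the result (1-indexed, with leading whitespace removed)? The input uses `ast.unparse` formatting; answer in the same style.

Transformed code:
def wrap(v, nums, g, c):
    g = g + c // 13
    if 25 != v:
        return c
    else:
        g = g + v * v
    if nums != c:
        nums = emit(13) - v // 40
        v = print(37)
    nums = nums - (nums + g)
    for u in c:
        g = c
        if c > nums:
            continue
    return v

nums = nums - (nums + g)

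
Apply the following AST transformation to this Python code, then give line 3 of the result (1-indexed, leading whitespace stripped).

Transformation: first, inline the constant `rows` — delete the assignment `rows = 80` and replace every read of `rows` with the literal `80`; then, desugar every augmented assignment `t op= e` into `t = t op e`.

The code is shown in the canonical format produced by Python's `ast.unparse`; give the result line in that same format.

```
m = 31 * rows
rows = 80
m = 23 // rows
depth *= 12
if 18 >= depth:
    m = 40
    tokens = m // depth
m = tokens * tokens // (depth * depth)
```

depth = depth * 12

Transformed code:
m = 31 * 80
m = 23 // 80
depth = depth * 12
if 18 >= depth:
    m = 40
    tokens = m // depth
m = tokens * tokens // (depth * depth)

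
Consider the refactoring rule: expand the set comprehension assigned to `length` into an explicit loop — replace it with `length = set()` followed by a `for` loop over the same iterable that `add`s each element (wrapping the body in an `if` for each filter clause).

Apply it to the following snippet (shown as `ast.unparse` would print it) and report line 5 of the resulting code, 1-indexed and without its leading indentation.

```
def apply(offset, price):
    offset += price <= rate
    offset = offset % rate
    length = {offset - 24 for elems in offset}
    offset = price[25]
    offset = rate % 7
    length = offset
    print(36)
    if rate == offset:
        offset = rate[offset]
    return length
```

Transformed code:
def apply(offset, price):
    offset += price <= rate
    offset = offset % rate
    length = set()
    for elems in offset:
        length.add(offset - 24)
    offset = price[25]
    offset = rate % 7
    length = offset
    print(36)
    if rate == offset:
        offset = rate[offset]
    return length

for elems in offset:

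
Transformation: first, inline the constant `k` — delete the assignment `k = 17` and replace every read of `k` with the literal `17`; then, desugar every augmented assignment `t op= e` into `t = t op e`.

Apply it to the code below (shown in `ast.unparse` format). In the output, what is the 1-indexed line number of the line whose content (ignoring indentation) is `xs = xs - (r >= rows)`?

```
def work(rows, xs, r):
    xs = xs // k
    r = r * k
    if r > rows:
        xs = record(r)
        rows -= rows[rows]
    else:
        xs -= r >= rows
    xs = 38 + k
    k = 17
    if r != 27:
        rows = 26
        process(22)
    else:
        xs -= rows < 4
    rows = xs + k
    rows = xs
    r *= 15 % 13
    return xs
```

Transformed code:
def work(rows, xs, r):
    xs = xs // 17
    r = r * 17
    if r > rows:
        xs = record(r)
        rows = rows - rows[rows]
    else:
        xs = xs - (r >= rows)
    xs = 38 + 17
    if r != 27:
        rows = 26
        process(22)
    else:
        xs = xs - (rows < 4)
    rows = xs + 17
    rows = xs
    r = r * (15 % 13)
    return xs

8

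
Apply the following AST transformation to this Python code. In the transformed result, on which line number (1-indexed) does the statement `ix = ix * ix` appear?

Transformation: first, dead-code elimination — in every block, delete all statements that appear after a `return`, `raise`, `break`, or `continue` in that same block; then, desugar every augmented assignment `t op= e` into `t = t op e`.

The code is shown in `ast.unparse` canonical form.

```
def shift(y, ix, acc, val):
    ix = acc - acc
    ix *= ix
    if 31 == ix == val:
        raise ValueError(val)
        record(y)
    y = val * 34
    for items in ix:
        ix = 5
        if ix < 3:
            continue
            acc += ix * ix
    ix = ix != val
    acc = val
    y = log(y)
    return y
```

3

Transformed code:
def shift(y, ix, acc, val):
    ix = acc - acc
    ix = ix * ix
    if 31 == ix == val:
        raise ValueError(val)
    y = val * 34
    for items in ix:
        ix = 5
        if ix < 3:
            continue
    ix = ix != val
    acc = val
    y = log(y)
    return y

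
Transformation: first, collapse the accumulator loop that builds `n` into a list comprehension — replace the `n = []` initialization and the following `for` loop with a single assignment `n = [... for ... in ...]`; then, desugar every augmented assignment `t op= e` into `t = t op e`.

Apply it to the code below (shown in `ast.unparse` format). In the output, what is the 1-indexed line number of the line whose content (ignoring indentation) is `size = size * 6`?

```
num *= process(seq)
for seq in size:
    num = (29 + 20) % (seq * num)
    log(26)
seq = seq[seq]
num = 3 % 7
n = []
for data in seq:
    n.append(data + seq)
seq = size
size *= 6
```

Transformed code:
num = num * process(seq)
for seq in size:
    num = (29 + 20) % (seq * num)
    log(26)
seq = seq[seq]
num = 3 % 7
n = [data + seq for data in seq]
seq = size
size = size * 6

9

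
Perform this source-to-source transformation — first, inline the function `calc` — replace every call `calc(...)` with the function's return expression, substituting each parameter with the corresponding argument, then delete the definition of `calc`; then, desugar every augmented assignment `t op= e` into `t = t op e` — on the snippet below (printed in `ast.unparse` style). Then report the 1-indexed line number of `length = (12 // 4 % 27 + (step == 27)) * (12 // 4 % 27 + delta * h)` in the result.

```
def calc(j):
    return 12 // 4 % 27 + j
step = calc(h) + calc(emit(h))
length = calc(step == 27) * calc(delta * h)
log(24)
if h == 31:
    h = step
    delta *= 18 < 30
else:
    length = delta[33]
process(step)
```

2

Transformed code:
step = 12 // 4 % 27 + h + (12 // 4 % 27 + emit(h))
length = (12 // 4 % 27 + (step == 27)) * (12 // 4 % 27 + delta * h)
log(24)
if h == 31:
    h = step
    delta = delta * (18 < 30)
else:
    length = delta[33]
process(step)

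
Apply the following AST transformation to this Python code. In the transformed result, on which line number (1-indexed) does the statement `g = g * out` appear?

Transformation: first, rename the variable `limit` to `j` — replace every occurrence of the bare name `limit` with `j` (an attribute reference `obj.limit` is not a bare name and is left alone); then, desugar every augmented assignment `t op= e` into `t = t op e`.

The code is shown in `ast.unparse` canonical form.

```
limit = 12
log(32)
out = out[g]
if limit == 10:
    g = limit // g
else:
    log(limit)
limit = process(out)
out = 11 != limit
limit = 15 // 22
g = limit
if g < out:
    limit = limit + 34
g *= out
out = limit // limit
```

Transformed code:
j = 12
log(32)
out = out[g]
if j == 10:
    g = j // g
else:
    log(j)
j = process(out)
out = 11 != j
j = 15 // 22
g = j
if g < out:
    j = j + 34
g = g * out
out = j // j

14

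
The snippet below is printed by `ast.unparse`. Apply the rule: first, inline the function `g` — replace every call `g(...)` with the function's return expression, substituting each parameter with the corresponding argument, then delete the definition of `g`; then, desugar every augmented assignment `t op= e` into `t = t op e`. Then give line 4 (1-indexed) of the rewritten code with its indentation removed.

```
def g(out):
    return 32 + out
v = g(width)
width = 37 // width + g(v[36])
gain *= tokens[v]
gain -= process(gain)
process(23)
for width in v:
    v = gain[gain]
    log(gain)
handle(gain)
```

gain = gain - process(gain)

Transformed code:
v = 32 + width
width = 37 // width + (32 + v[36])
gain = gain * tokens[v]
gain = gain - process(gain)
process(23)
for width in v:
    v = gain[gain]
    log(gain)
handle(gain)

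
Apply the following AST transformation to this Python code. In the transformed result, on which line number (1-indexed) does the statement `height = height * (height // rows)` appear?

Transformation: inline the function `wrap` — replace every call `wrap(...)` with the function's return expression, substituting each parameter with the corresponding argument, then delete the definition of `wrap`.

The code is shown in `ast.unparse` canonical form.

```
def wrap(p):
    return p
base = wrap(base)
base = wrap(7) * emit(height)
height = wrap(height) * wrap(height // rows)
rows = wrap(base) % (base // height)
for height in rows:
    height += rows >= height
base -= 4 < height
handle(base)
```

Transformed code:
base = base
base = 7 * emit(height)
height = height * (height // rows)
rows = base % (base // height)
for height in rows:
    height += rows >= height
base -= 4 < height
handle(base)

3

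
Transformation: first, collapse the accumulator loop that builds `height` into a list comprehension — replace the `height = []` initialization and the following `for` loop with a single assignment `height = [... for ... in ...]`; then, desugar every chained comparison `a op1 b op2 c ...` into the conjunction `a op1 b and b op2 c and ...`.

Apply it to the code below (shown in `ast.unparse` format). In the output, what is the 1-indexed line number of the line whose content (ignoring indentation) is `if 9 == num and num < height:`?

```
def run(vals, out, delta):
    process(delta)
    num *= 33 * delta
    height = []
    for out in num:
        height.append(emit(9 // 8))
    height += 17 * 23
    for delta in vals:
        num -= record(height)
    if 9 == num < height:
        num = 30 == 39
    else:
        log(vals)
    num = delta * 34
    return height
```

8

Transformed code:
def run(vals, out, delta):
    process(delta)
    num *= 33 * delta
    height = [emit(9 // 8) for out in num]
    height += 17 * 23
    for delta in vals:
        num -= record(height)
    if 9 == num and num < height:
        num = 30 == 39
    else:
        log(vals)
    num = delta * 34
    return height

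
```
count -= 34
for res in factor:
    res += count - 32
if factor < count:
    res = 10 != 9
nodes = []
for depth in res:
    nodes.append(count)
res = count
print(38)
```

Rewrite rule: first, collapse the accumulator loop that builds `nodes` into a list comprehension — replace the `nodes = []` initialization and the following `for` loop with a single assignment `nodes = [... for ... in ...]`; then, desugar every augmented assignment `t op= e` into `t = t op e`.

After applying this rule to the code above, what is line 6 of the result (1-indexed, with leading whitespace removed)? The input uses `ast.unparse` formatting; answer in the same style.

Transformed code:
count = count - 34
for res in factor:
    res = res + (count - 32)
if factor < count:
    res = 10 != 9
nodes = [count for depth in res]
res = count
print(38)

nodes = [count for depth in res]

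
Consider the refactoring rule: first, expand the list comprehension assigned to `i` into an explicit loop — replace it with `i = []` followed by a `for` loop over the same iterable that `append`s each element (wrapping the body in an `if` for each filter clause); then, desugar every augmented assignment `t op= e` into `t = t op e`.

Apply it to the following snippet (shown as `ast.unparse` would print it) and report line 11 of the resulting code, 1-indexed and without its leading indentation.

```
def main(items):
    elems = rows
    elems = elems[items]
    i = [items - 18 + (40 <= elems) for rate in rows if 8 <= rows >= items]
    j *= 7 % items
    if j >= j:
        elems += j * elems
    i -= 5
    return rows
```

Transformed code:
def main(items):
    elems = rows
    elems = elems[items]
    i = []
    for rate in rows:
        if 8 <= rows >= items:
            i.append(items - 18 + (40 <= elems))
    j = j * (7 % items)
    if j >= j:
        elems = elems + j * elems
    i = i - 5
    return rows

i = i - 5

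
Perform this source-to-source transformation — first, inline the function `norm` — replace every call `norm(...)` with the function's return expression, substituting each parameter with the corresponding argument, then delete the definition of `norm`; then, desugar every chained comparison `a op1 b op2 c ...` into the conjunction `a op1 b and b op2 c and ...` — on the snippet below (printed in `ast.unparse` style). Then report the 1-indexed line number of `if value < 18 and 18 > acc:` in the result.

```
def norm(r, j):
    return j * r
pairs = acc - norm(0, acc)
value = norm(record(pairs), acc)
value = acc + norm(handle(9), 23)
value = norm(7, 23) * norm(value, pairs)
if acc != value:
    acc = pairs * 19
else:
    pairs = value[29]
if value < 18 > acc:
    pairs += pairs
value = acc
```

9

Transformed code:
pairs = acc - acc * 0
value = acc * record(pairs)
value = acc + 23 * handle(9)
value = 23 * 7 * (pairs * value)
if acc != value:
    acc = pairs * 19
else:
    pairs = value[29]
if value < 18 and 18 > acc:
    pairs += pairs
value = acc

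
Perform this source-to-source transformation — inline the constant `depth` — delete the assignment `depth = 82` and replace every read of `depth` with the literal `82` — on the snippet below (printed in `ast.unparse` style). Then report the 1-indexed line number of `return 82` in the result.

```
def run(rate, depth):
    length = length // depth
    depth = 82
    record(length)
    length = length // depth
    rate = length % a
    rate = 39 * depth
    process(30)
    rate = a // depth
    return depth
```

Transformed code:
def run(rate, depth):
    length = length // 82
    record(length)
    length = length // 82
    rate = length % a
    rate = 39 * 82
    process(30)
    rate = a // 82
    return 82

9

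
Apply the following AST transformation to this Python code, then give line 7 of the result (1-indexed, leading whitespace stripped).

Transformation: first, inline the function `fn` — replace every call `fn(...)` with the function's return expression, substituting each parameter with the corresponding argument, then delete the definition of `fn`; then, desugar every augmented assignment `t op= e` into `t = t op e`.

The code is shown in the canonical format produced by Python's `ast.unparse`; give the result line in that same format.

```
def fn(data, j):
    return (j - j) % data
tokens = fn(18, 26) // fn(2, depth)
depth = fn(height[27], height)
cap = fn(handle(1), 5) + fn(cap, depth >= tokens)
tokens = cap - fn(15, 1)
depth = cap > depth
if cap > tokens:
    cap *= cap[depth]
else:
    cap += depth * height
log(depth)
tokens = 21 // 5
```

Transformed code:
tokens = (26 - 26) % 18 // ((depth - depth) % 2)
depth = (height - height) % height[27]
cap = (5 - 5) % handle(1) + ((depth >= tokens) - (depth >= tokens)) % cap
tokens = cap - (1 - 1) % 15
depth = cap > depth
if cap > tokens:
    cap = cap * cap[depth]
else:
    cap = cap + depth * height
log(depth)
tokens = 21 // 5

cap = cap * cap[depth]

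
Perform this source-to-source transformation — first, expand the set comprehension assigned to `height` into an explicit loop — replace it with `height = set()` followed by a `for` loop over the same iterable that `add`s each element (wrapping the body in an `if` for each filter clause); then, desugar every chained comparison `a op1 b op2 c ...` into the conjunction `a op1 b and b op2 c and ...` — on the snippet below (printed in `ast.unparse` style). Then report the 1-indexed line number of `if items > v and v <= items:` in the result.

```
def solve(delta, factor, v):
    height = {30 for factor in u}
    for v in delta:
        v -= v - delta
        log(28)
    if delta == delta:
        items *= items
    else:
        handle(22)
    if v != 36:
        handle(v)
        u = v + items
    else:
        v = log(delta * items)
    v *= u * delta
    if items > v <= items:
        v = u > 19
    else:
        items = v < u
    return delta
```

18

Transformed code:
def solve(delta, factor, v):
    height = set()
    for factor in u:
        height.add(30)
    for v in delta:
        v -= v - delta
        log(28)
    if delta == delta:
        items *= items
    else:
        handle(22)
    if v != 36:
        handle(v)
        u = v + items
    else:
        v = log(delta * items)
    v *= u * delta
    if items > v and v <= items:
        v = u > 19
    else:
        items = v < u
    return delta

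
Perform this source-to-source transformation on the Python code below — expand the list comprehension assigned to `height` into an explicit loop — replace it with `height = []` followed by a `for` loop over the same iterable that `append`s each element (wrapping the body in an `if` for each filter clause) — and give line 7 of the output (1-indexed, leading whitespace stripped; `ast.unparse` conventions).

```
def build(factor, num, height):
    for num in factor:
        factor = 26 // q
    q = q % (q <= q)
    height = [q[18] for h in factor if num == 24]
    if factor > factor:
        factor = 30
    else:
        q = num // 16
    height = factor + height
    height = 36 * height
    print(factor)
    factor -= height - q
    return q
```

Transformed code:
def build(factor, num, height):
    for num in factor:
        factor = 26 // q
    q = q % (q <= q)
    height = []
    for h in factor:
        if num == 24:
            height.append(q[18])
    if factor > factor:
        factor = 30
    else:
        q = num // 16
    height = factor + height
    height = 36 * height
    print(factor)
    factor -= height - q
    return q

if num == 24:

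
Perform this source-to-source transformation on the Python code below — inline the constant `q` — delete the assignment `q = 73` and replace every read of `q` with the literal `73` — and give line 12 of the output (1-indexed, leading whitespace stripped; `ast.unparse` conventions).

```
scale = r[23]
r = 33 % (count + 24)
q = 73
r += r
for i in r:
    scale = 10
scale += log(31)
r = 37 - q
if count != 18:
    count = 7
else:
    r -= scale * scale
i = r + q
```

i = r + 73

Transformed code:
scale = r[23]
r = 33 % (count + 24)
r += r
for i in r:
    scale = 10
scale += log(31)
r = 37 - 73
if count != 18:
    count = 7
else:
    r -= scale * scale
i = r + 73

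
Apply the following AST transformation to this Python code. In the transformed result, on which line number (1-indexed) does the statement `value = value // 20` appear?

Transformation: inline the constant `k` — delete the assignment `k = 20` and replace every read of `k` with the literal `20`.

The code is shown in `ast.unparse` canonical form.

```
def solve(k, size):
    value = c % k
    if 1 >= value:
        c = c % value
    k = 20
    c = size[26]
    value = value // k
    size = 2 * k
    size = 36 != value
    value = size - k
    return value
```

Transformed code:
def solve(k, size):
    value = c % 20
    if 1 >= value:
        c = c % value
    c = size[26]
    value = value // 20
    size = 2 * 20
    size = 36 != value
    value = size - 20
    return value

6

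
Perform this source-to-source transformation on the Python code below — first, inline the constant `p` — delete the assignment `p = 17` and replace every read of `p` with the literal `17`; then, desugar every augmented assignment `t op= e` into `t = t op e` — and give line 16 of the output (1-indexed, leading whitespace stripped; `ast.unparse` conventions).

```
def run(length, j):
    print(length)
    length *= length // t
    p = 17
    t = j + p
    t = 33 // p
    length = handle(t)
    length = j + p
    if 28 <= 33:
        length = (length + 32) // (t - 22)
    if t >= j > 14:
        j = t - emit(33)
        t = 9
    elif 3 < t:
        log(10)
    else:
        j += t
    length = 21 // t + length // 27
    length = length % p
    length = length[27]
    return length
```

j = j + t

Transformed code:
def run(length, j):
    print(length)
    length = length * (length // t)
    t = j + 17
    t = 33 // 17
    length = handle(t)
    length = j + 17
    if 28 <= 33:
        length = (length + 32) // (t - 22)
    if t >= j > 14:
        j = t - emit(33)
        t = 9
    elif 3 < t:
        log(10)
    else:
        j = j + t
    length = 21 // t + length // 27
    length = length % 17
    length = length[27]
    return length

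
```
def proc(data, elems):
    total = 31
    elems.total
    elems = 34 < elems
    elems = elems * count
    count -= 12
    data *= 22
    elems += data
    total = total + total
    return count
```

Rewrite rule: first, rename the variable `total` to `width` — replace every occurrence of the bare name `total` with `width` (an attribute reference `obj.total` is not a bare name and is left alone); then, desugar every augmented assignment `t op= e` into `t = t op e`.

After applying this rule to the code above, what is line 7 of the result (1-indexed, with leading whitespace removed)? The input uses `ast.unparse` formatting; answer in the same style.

Transformed code:
def proc(data, elems):
    width = 31
    elems.total
    elems = 34 < elems
    elems = elems * count
    count = count - 12
    data = data * 22
    elems = elems + data
    width = width + width
    return count

data = data * 22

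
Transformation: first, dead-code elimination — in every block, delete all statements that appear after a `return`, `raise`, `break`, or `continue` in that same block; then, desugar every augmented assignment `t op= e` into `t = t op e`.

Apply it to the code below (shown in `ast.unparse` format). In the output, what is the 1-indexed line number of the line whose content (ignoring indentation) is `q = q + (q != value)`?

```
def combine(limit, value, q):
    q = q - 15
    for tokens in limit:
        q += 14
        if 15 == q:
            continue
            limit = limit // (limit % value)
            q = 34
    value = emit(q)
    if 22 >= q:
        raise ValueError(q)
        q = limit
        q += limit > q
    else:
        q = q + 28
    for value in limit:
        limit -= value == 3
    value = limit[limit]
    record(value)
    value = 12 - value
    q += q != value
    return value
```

17

Transformed code:
def combine(limit, value, q):
    q = q - 15
    for tokens in limit:
        q = q + 14
        if 15 == q:
            continue
    value = emit(q)
    if 22 >= q:
        raise ValueError(q)
    else:
        q = q + 28
    for value in limit:
        limit = limit - (value == 3)
    value = limit[limit]
    record(value)
    value = 12 - value
    q = q + (q != value)
    return value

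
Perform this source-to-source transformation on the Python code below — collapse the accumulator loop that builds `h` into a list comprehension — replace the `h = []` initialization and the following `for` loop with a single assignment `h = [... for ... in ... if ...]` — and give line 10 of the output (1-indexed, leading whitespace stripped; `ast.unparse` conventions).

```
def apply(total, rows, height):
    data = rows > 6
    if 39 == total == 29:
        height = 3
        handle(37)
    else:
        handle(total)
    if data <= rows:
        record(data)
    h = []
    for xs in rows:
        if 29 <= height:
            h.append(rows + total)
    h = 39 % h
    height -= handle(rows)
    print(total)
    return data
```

h = [rows + total for xs in rows if 29 <= height]

Transformed code:
def apply(total, rows, height):
    data = rows > 6
    if 39 == total == 29:
        height = 3
        handle(37)
    else:
        handle(total)
    if data <= rows:
        record(data)
    h = [rows + total for xs in rows if 29 <= height]
    h = 39 % h
    height -= handle(rows)
    print(total)
    return data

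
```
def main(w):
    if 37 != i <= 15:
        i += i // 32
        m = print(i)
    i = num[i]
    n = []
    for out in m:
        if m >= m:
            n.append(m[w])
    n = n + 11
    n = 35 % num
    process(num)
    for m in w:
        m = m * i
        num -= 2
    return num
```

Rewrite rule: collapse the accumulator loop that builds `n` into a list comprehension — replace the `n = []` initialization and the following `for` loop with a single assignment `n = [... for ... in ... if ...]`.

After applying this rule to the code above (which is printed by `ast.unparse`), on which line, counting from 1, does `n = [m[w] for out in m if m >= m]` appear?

Transformed code:
def main(w):
    if 37 != i <= 15:
        i += i // 32
        m = print(i)
    i = num[i]
    n = [m[w] for out in m if m >= m]
    n = n + 11
    n = 35 % num
    process(num)
    for m in w:
        m = m * i
        num -= 2
    return num

6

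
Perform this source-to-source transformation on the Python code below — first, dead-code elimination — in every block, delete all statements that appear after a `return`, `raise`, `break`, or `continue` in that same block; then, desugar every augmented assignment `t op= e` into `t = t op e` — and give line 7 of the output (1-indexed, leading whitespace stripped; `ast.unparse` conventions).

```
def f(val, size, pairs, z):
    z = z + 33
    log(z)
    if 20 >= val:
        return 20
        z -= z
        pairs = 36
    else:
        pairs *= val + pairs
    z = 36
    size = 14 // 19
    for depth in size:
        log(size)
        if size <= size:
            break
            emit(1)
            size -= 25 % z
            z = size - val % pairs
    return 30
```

pairs = pairs * (val + pairs)

Transformed code:
def f(val, size, pairs, z):
    z = z + 33
    log(z)
    if 20 >= val:
        return 20
    else:
        pairs = pairs * (val + pairs)
    z = 36
    size = 14 // 19
    for depth in size:
        log(size)
        if size <= size:
            break
    return 30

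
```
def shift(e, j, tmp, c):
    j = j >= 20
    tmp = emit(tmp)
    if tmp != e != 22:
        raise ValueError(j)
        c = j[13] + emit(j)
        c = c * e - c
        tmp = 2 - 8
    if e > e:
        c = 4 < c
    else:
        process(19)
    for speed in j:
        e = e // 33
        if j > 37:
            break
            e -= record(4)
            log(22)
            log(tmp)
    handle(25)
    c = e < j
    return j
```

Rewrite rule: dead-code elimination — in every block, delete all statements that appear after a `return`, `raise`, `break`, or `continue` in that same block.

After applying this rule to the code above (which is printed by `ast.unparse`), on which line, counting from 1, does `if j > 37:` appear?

12

Transformed code:
def shift(e, j, tmp, c):
    j = j >= 20
    tmp = emit(tmp)
    if tmp != e != 22:
        raise ValueError(j)
    if e > e:
        c = 4 < c
    else:
        process(19)
    for speed in j:
        e = e // 33
        if j > 37:
            break
    handle(25)
    c = e < j
    return j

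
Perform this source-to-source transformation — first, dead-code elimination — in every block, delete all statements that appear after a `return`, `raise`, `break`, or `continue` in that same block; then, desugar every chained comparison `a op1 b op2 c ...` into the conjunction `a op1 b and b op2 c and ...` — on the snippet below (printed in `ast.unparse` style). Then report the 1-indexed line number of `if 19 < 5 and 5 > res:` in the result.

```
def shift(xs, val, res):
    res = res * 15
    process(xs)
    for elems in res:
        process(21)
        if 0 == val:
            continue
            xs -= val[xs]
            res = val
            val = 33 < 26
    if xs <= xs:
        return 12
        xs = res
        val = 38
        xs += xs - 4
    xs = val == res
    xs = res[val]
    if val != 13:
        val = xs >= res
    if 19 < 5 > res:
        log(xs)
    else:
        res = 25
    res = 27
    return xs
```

Transformed code:
def shift(xs, val, res):
    res = res * 15
    process(xs)
    for elems in res:
        process(21)
        if 0 == val:
            continue
    if xs <= xs:
        return 12
    xs = val == res
    xs = res[val]
    if val != 13:
        val = xs >= res
    if 19 < 5 and 5 > res:
        log(xs)
    else:
        res = 25
    res = 27
    return xs

14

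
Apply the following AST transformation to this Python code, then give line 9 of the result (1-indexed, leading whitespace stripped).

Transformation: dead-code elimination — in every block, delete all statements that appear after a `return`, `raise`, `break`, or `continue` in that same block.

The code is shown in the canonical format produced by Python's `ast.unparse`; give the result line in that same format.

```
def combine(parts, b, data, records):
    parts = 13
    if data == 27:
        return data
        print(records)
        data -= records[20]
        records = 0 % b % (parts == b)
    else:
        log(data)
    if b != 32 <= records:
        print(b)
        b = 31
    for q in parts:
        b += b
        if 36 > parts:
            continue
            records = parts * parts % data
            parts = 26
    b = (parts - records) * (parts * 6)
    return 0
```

b = 31

Transformed code:
def combine(parts, b, data, records):
    parts = 13
    if data == 27:
        return data
    else:
        log(data)
    if b != 32 <= records:
        print(b)
        b = 31
    for q in parts:
        b += b
        if 36 > parts:
            continue
    b = (parts - records) * (parts * 6)
    return 0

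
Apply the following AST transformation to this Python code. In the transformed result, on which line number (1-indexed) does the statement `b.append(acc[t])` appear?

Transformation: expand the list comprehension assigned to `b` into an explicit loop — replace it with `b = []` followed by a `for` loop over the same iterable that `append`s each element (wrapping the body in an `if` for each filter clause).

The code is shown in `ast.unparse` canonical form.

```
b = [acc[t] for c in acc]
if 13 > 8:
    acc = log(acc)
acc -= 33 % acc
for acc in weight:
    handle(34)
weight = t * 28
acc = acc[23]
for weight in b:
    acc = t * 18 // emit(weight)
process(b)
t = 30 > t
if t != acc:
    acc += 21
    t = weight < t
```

3

Transformed code:
b = []
for c in acc:
    b.append(acc[t])
if 13 > 8:
    acc = log(acc)
acc -= 33 % acc
for acc in weight:
    handle(34)
weight = t * 28
acc = acc[23]
for weight in b:
    acc = t * 18 // emit(weight)
process(b)
t = 30 > t
if t != acc:
    acc += 21
    t = weight < t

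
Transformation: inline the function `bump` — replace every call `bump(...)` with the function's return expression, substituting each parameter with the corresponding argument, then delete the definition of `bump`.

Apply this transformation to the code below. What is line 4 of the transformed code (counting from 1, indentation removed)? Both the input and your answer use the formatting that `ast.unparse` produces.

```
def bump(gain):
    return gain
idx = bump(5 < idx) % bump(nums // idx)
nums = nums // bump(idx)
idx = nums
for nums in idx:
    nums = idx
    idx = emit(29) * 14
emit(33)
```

Transformed code:
idx = (5 < idx) % (nums // idx)
nums = nums // idx
idx = nums
for nums in idx:
    nums = idx
    idx = emit(29) * 14
emit(33)

for nums in idx:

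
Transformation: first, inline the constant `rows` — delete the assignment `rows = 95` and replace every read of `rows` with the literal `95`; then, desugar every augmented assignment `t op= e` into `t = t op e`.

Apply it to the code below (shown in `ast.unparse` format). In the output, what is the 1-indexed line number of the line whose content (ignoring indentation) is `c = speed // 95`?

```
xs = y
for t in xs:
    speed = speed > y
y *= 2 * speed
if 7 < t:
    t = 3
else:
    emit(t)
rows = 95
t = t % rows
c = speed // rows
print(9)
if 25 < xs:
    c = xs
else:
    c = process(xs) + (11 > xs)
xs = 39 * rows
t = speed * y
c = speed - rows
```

Transformed code:
xs = y
for t in xs:
    speed = speed > y
y = y * (2 * speed)
if 7 < t:
    t = 3
else:
    emit(t)
t = t % 95
c = speed // 95
print(9)
if 25 < xs:
    c = xs
else:
    c = process(xs) + (11 > xs)
xs = 39 * 95
t = speed * y
c = speed - 95

10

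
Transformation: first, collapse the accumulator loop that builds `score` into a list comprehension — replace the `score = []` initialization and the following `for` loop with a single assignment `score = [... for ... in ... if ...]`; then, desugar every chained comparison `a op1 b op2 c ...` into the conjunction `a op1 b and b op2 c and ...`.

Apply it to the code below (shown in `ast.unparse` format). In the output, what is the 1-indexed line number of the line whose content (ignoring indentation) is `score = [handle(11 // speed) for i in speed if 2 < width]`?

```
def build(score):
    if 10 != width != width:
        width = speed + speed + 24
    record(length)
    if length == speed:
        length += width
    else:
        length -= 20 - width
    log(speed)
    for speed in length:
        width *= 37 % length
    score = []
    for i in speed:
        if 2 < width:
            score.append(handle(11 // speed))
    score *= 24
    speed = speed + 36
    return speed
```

Transformed code:
def build(score):
    if 10 != width and width != width:
        width = speed + speed + 24
    record(length)
    if length == speed:
        length += width
    else:
        length -= 20 - width
    log(speed)
    for speed in length:
        width *= 37 % length
    score = [handle(11 // speed) for i in speed if 2 < width]
    score *= 24
    speed = speed + 36
    return speed

12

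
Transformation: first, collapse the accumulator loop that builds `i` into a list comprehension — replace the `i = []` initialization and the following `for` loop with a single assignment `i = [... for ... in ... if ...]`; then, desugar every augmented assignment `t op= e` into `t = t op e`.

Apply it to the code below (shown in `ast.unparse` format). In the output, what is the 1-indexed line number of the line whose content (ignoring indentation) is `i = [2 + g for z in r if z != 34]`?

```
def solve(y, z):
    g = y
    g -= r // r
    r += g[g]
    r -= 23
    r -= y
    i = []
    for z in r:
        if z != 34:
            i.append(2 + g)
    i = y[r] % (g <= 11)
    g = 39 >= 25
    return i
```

Transformed code:
def solve(y, z):
    g = y
    g = g - r // r
    r = r + g[g]
    r = r - 23
    r = r - y
    i = [2 + g for z in r if z != 34]
    i = y[r] % (g <= 11)
    g = 39 >= 25
    return i

7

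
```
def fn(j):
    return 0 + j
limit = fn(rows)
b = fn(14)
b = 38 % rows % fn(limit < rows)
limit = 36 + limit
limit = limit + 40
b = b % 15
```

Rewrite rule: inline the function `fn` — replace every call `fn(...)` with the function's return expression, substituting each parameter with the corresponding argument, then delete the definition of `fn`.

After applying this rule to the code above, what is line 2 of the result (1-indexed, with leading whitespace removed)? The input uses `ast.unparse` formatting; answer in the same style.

Transformed code:
limit = 0 + rows
b = 0 + 14
b = 38 % rows % (0 + (limit < rows))
limit = 36 + limit
limit = limit + 40
b = b % 15

b = 0 + 14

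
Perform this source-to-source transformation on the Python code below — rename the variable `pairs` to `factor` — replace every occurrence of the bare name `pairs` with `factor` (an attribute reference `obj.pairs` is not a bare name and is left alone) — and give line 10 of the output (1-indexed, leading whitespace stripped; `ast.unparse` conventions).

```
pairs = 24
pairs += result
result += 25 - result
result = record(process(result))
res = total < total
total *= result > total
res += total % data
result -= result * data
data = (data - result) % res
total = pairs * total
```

Transformed code:
factor = 24
factor += result
result += 25 - result
result = record(process(result))
res = total < total
total *= result > total
res += total % data
result -= result * data
data = (data - result) % res
total = factor * total

total = factor * total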